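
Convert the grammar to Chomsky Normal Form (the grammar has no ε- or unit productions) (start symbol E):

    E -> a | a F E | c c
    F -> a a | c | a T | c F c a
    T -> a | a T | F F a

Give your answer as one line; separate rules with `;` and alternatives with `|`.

Introduce a nonterminal for each terminal appearing in a rule of length ≥ 2: X1 → a, X2 → c.
Binarize each right-hand side of length ≥ 3 by chaining fresh nonterminals (Y1, Y2, …): affected rules were E → X1 F E; F → X2 F X2 X1; T → F F X1.

E -> a | X1 Y1 | X2 X2; F -> X1 X1 | c | X1 T | X2 Y2; T -> a | X1 T | F Y4; X1 -> a; X2 -> c; Y1 -> F E; Y2 -> F Y3; Y3 -> X2 X1; Y4 -> F X1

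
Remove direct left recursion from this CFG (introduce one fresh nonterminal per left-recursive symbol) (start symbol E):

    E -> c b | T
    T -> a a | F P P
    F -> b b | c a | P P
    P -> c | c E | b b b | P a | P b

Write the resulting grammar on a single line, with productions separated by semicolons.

P is directly left-recursive.
For P: α = {a, b}, β = {c, c E, b b b}. Rewrite as P → β P' and P' → α P' | ε.

E -> c b | T; T -> a a | F P P; F -> b b | c a | P P; P -> c P' | c E P' | b b b P'; P' -> a P' | b P' | eps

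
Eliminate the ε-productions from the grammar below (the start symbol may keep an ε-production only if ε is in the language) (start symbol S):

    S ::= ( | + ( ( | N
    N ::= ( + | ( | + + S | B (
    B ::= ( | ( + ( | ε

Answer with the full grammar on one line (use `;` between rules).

The nullable symbols are {B}.
ε ∉ L(G), so no ε-production is kept.

S ::= ( | + ( ( | N; N ::= ( + | ( | + + S | B (; B ::= ( | ( + (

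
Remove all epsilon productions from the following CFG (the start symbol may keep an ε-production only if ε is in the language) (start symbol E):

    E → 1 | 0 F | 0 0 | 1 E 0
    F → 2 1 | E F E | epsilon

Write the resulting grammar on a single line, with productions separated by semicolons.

E → 1 | 0 F | 0 | 0 0 | 1 E 0; F → 2 1 | E F E | E E

Nullable nonterminals: {F}.
ε ∉ L(G), so no ε-production is kept.
For each production, add variants omitting each subset of nullable occurrences: E → 0 F gives 0 F | 0. F → E F E gives E F E | E E.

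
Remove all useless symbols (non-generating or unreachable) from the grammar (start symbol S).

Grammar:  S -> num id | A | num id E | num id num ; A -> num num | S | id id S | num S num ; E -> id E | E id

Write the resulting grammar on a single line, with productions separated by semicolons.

S -> num id | A | num id num; A -> num num | S | id id S | num S num

Generating nonterminals: {A, S}.
Reachable from S after that: {A, S}.
Removed useless symbols: {E} and every production mentioning them.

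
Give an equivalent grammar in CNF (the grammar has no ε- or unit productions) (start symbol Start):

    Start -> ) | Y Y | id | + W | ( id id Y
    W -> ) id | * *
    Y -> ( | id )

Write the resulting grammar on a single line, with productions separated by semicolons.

Start -> ) | Y Y | id | X1 W | X2 Y1; W -> X4 X3 | X5 X5; Y -> ( | X3 X4; X1 -> +; X2 -> (; X3 -> id; X4 -> ); X5 -> *; Y1 -> X3 Y2; Y2 -> X3 Y

Introduce a nonterminal for each terminal appearing in a rule of length ≥ 2: X1 → +, X2 → (, X3 → id, X4 → ), X5 → *.
Binarize each right-hand side of length ≥ 3 by chaining fresh nonterminals (Y1, Y2, …): affected rules were Start → X2 X3 X3 Y.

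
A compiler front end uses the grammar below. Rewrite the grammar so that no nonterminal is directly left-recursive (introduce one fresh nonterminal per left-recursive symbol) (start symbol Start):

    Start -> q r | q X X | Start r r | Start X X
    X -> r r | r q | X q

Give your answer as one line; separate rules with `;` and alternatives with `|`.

Start -> q r Start1 | q X X Start1; X -> r r X1 | r q X1; Start1 -> r r Start1 | X X Start1 | eps; X1 -> q X1 | eps

Left recursion appears on Start, X.
For Start: α = {r r, X X}, β = {q r, q X X}. Rewrite as Start → β Start1 and Start1 → α Start1 | ε.
For X: α = {q}, β = {r r, r q}. Rewrite as X → β X1 and X1 → α X1 | ε.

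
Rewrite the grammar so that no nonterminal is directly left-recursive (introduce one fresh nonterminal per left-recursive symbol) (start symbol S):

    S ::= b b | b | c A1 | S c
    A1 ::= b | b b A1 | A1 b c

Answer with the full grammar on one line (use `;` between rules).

S ::= b b S' | b S' | c A1 S'; A1 ::= b A1' | b b A1 A1'; S' ::= c S' | ε; A1' ::= b c A1' | ε

S, A1 are directly left-recursive.
For S: α = {c}, β = {b b, b, c A1}. Rewrite as S → β S' and S' → α S' | ε.
For A1: α = {b c}, β = {b, b b A1}. Rewrite as A1 → β A1' and A1' → α A1' | ε.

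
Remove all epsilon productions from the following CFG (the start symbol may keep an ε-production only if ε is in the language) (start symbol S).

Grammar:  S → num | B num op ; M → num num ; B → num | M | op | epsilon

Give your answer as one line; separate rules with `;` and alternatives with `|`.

S → num | B num op | num op; M → num num; B → num | M | op

The nullable symbols are {B}.
ε ∉ L(G), so no ε-production is kept.
Expand every rule over subsets of its nullable positions: S → B num op gives B num op | num op.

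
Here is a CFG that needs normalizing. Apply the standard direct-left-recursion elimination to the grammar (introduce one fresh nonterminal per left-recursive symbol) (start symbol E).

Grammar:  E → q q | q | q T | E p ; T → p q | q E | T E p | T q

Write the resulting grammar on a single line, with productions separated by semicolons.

E → q q E' | q E' | q T E'; T → p q T' | q E T'; E' → p E' | ε; T' → E p T' | q T' | ε

E, T are directly left-recursive.
For E: α = {p}, β = {q q, q, q T}. Rewrite as E → β E' and E' → α E' | ε.
For T: α = {E p, q}, β = {p q, q E}. Rewrite as T → β T' and T' → α T' | ε.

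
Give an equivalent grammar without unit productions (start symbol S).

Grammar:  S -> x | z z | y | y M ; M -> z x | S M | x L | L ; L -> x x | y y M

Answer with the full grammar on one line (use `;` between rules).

Unit pairs: M ⇒* {L}.
Replace each nonterminal's rules with the union of the non-unit rules of every nonterminal it unit-derives.

S -> x | z z | y | y M; M -> x x | y y M | z x | S M | x L; L -> x x | y y M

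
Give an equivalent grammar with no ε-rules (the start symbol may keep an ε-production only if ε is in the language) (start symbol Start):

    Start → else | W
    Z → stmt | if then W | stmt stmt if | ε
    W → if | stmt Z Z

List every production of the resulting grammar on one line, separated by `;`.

Nullable set = {Z}.
ε ∉ L(G), so no ε-production is kept.
Add the nullable-subset variants: W → stmt Z Z gives stmt Z Z | stmt Z | stmt.

Start → else | W; Z → stmt | if then W | stmt stmt if; W → if | stmt Z Z | stmt Z | stmt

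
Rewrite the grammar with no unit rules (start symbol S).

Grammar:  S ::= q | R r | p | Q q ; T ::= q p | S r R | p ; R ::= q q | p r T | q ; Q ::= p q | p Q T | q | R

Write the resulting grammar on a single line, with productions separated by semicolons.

Unit pairs: Q ⇒* {R}.
Replace each nonterminal's rules with the union of the non-unit rules of every nonterminal it unit-derives.

S ::= q | R r | p | Q q; T ::= q p | S r R | p; R ::= q q | p r T | q; Q ::= q q | p r T | q | p q | p Q T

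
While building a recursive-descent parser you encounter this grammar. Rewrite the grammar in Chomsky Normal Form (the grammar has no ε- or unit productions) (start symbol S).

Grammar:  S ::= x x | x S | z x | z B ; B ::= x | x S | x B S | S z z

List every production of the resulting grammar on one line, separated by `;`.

S ::= X1 X1 | X1 S | X2 X1 | X2 B; B ::= x | X1 S | X1 Y1 | S Y2; X1 ::= x; X2 ::= z; Y1 ::= B S; Y2 ::= X2 X2

Introduce a nonterminal for each terminal appearing in a rule of length ≥ 2: X1 → x, X2 → z.
Binarize each right-hand side of length ≥ 3 by chaining fresh nonterminals (Y1, Y2, …): affected rules were B → X1 B S; B → S X2 X2.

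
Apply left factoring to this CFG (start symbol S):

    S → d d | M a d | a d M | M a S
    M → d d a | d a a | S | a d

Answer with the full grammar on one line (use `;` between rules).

S → d d | a d M | M a S'; M → S | a d | d M'; S' → d | S; M' → d a | a a

S has alternatives sharing prefix 'M a': factor to S → M a S' with S' → d | S.
M has alternatives sharing prefix 'd': factor to M → d M' with M' → d a | a a.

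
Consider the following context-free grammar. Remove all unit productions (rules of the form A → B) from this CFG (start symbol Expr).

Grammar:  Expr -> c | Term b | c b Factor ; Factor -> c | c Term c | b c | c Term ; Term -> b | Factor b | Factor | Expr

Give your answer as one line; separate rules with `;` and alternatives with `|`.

Expr -> c | Term b | c b Factor; Factor -> c | c Term c | b c | c Term; Term -> b | Factor b | c | c Term c | b c | c Term | Term b | c b Factor

Unit pairs: Term ⇒* {Expr, Factor}.
Replace each nonterminal's rules with the union of the non-unit rules of every nonterminal it unit-derives.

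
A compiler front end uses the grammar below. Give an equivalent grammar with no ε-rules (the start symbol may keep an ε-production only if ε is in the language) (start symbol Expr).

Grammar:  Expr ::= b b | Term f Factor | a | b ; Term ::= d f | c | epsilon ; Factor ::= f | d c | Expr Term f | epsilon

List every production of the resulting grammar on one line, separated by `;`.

Nullable set = {Factor, Term}.
ε ∉ L(G), so no ε-production is kept.
For each production, add variants omitting each subset of nullable occurrences: Expr → Term f Factor gives Term f Factor | Term f | f Factor | f. Factor → Expr Term f gives Expr Term f | Expr f.

Expr ::= b b | Term f Factor | Term f | f Factor | f | a | b; Term ::= d f | c; Factor ::= f | d c | Expr Term f | Expr f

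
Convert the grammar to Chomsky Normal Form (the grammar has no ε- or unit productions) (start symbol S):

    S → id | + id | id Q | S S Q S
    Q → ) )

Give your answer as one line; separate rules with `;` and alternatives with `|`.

Introduce a nonterminal for each terminal appearing in a rule of length ≥ 2: X1 → +, X2 → id, X3 → ).
Binarize each right-hand side of length ≥ 3 by chaining fresh nonterminals (Y1, Y2, …): affected rules were S → S S Q S.

S → id | X1 X2 | X2 Q | S Y1; Q → X3 X3; X1 → +; X2 → id; X3 → ); Y1 → S Y2; Y2 → Q S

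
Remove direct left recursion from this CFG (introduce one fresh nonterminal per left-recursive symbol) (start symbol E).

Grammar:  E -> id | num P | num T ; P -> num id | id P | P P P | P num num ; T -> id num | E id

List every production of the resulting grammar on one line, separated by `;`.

E -> id | num P | num T; P -> num id P' | id P P'; T -> id num | E id; P' -> P P P' | num num P' | ε

Directly left-recursive nonterminal: P.
For P: α = {P P, num num}, β = {num id, id P}. Rewrite as P → β P' and P' → α P' | ε.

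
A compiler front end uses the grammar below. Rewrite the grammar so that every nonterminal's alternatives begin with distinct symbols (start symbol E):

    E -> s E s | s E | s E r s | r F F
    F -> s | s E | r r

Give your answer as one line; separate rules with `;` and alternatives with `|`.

E has alternatives sharing prefix 's E': factor to E → s E E' with E' → s | ε | r s.
F has alternatives sharing prefix 's': factor to F → s F' with F' → ε | E.

E -> r F F | s E E'; F -> r r | s F'; E' -> s | ε | r s; F' -> ε | E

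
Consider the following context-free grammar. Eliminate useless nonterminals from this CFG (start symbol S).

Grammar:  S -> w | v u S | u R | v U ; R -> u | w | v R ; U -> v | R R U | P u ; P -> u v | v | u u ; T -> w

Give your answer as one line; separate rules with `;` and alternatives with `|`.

S -> w | v u S | u R | v U; R -> u | w | v R; U -> v | R R U | P u; P -> u v | v | u u

Generating nonterminals: {P, R, S, T, U}.
Reachable from S after that: {P, R, S, U}.
Removed useless symbols: {T} and every production mentioning them.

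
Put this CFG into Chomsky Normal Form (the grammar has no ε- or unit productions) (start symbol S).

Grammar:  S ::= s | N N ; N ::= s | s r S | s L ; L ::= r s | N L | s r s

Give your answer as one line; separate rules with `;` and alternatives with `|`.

S ::= s | N N; N ::= s | X1 Y1 | X1 L; L ::= X2 X1 | N L | X1 Y2; X1 ::= s; X2 ::= r; Y1 ::= X2 S; Y2 ::= X2 X1

Introduce a nonterminal for each terminal appearing in a rule of length ≥ 2: X1 → s, X2 → r.
Binarize each right-hand side of length ≥ 3 by chaining fresh nonterminals (Y1, Y2, …): affected rules were N → X1 X2 S; L → X1 X2 X1.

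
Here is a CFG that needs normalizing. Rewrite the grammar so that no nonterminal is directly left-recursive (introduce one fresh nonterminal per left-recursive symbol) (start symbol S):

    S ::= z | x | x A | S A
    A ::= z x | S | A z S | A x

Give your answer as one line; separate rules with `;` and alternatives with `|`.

Directly left-recursive nonterminals: S, A.
For S: α = {A}, β = {z, x, x A}. Rewrite as S → β S' and S' → α S' | ε.
For A: α = {z S, x}, β = {z x, S}. Rewrite as A → β A' and A' → α A' | ε.

S ::= z S' | x S' | x A S'; A ::= z x A' | S A'; S' ::= A S' | eps; A' ::= z S A' | x A' | eps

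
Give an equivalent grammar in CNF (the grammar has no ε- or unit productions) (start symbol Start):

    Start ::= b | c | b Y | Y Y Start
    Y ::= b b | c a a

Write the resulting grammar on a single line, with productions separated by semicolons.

Introduce a nonterminal for each terminal appearing in a rule of length ≥ 2: X1 → b, X2 → c, X3 → a.
Binarize each right-hand side of length ≥ 3 by chaining fresh nonterminals (Y1, Y2, …): affected rules were Start → Y Y Start; Y → X2 X3 X3.

Start ::= b | c | X1 Y | Y Y1; Y ::= X1 X1 | X2 Y2; X1 ::= b; X2 ::= c; X3 ::= a; Y1 ::= Y Start; Y2 ::= X3 X3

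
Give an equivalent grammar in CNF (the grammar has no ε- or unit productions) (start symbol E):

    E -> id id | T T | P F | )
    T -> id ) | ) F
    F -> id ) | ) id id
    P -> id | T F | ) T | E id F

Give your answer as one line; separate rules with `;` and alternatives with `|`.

Introduce a nonterminal for each terminal appearing in a rule of length ≥ 2: X1 → id, X2 → ).
Binarize each right-hand side of length ≥ 3 by chaining fresh nonterminals (Y1, Y2, …): affected rules were F → X2 X1 X1; P → E X1 F.

E -> X1 X1 | T T | P F | ); T -> X1 X2 | X2 F; F -> X1 X2 | X2 Y1; P -> id | T F | X2 T | E Y2; X1 -> id; X2 -> ); Y1 -> X1 X1; Y2 -> X1 F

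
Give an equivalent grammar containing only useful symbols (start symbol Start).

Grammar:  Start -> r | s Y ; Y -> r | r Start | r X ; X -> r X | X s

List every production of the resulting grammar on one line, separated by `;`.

Generating nonterminals: {Start, Y}.
Reachable from Start after that: {Start, Y}.
Removed useless symbols: {X} and every production mentioning them.

Start -> r | s Y; Y -> r | r Start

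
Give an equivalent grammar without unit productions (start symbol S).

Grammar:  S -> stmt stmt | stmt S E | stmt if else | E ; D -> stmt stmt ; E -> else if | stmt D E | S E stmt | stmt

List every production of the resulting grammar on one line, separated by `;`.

S -> else if | stmt D E | S E stmt | stmt | stmt stmt | stmt S E | stmt if else; D -> stmt stmt; E -> else if | stmt D E | S E stmt | stmt

Unit pairs: S ⇒* {E}.
Replace each nonterminal's rules with the union of the non-unit rules of every nonterminal it unit-derives.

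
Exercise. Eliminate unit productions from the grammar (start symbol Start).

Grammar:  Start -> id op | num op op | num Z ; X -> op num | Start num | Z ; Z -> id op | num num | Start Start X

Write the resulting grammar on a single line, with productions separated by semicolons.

Unit pairs: X ⇒* {Z}.
For each unit pair (A, B), copy every non-unit production of B to A, then drop all unit productions.

Start -> id op | num op op | num Z; X -> id op | num num | Start Start X | op num | Start num; Z -> id op | num num | Start Start X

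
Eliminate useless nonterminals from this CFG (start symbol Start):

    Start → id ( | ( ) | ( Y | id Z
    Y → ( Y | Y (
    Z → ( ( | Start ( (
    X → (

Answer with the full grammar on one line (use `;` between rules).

Generating nonterminals: {Start, X, Z}.
Reachable from Start after that: {Start, Z}.
Removed useless symbols: {X, Y} and every production mentioning them.

Start → id ( | ( ) | id Z; Z → ( ( | Start ( (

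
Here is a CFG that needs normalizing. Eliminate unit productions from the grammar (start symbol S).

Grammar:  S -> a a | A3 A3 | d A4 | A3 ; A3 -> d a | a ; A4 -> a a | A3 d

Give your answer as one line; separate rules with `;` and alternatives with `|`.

Unit pairs: S ⇒* {A3}.
Replace each nonterminal's rules with the union of the non-unit rules of every nonterminal it unit-derives.

S -> a a | A3 A3 | d A4 | d a | a; A3 -> d a | a; A4 -> a a | A3 d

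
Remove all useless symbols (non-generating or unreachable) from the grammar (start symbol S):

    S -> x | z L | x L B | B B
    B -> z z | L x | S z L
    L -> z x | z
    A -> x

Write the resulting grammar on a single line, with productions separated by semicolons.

S -> x | z L | x L B | B B; B -> z z | L x | S z L; L -> z x | z

Generating nonterminals: {A, B, L, S}.
Reachable from S after that: {B, L, S}.
Removed useless symbols: {A} and every production mentioning them.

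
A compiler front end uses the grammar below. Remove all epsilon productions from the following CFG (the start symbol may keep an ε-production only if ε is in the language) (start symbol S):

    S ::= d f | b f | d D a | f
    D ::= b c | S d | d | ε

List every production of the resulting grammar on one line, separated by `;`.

S ::= d f | b f | d D a | d a | f; D ::= b c | S d | d

Nullable set = {D}.
ε ∉ L(G), so no ε-production is kept.
Add the nullable-subset variants: S → d D a gives d D a | d a.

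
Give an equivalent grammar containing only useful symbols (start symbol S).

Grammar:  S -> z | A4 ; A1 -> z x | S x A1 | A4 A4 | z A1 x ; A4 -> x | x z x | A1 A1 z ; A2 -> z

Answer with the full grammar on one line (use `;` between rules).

S -> z | A4; A1 -> z x | S x A1 | A4 A4 | z A1 x; A4 -> x | x z x | A1 A1 z

Generating nonterminals: {A1, A2, A4, S}.
Reachable from S after that: {A1, A4, S}.
Removed useless symbols: {A2} and every production mentioning them.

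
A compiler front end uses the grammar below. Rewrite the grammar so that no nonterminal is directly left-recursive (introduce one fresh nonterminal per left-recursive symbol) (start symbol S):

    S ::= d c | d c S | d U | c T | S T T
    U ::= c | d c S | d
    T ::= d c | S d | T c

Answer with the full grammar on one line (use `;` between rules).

Left recursion appears on S, T.
For S: α = {T T}, β = {d c, d c S, d U, c T}. Rewrite as S → β S' and S' → α S' | ε.
For T: α = {c}, β = {d c, S d}. Rewrite as T → β T' and T' → α T' | ε.

S ::= d c S' | d c S S' | d U S' | c T S'; U ::= c | d c S | d; T ::= d c T' | S d T'; S' ::= T T S' | ε; T' ::= c T' | ε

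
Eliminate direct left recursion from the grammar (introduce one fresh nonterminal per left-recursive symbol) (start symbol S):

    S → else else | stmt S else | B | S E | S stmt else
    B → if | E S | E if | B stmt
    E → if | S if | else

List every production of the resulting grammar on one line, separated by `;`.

S → else else S' | stmt S else S' | B S'; B → if B' | E S B' | E if B'; E → if | S if | else; S' → E S' | stmt else S' | ε; B' → stmt B' | ε

Directly left-recursive nonterminals: S, B.
For S: α = {E, stmt else}, β = {else else, stmt S else, B}. Rewrite as S → β S' and S' → α S' | ε.
For B: α = {stmt}, β = {if, E S, E if}. Rewrite as B → β B' and B' → α B' | ε.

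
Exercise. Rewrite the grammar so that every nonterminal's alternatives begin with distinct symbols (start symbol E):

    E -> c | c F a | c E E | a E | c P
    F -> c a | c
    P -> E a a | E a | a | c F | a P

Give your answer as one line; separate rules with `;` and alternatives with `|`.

E -> a E | c E'; F -> c F'; P -> c F | E a P' | a P''; E' -> ε | F a | E E | P; F' -> a | ε; P' -> a | ε; P'' -> ε | P

E has alternatives sharing prefix 'c': factor to E → c E' with E' → ε | F a | E E | P.
F has alternatives sharing prefix 'c': factor to F → c F' with F' → a | ε.
P has alternatives sharing prefix 'E a': factor to P → E a P' with P' → a | ε.
P has alternatives sharing prefix 'a': factor to P → a P'' with P'' → ε | P.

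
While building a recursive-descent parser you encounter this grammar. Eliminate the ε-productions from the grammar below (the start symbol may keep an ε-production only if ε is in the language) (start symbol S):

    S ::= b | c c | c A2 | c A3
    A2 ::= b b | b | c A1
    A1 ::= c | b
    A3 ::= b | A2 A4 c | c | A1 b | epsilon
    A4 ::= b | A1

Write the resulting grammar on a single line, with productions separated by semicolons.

The nullable symbols are {A3}.
ε ∉ L(G), so no ε-production is kept.
For each production, add variants omitting each subset of nullable occurrences: S → c A3 gives c A3 | c.

S ::= b | c c | c A2 | c A3 | c; A2 ::= b b | b | c A1; A1 ::= c | b; A3 ::= b | A2 A4 c | c | A1 b; A4 ::= b | A1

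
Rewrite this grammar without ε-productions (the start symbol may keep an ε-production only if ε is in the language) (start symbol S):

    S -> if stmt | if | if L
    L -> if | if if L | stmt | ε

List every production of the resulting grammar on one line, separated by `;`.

S -> if stmt | if | if L; L -> if | if if L | if if | stmt

The nullable symbols are {L}.
ε ∉ L(G), so no ε-production is kept.
Add the nullable-subset variants: L → if if L gives if if L | if if.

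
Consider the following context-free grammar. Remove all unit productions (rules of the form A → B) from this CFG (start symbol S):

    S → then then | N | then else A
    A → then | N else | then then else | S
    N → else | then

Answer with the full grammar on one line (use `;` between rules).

Unit pairs: A ⇒* {N, S}; S ⇒* {N}.
For each unit pair (A, B), copy every non-unit production of B to A, then drop all unit productions.

S → then then | then else A | else | then; A → then then | then else A | else | then | N else | then then else; N → else | then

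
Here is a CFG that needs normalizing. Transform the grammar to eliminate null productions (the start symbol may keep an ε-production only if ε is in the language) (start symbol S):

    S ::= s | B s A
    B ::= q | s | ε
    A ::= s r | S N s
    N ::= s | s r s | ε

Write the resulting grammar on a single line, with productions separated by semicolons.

Nullable set = {B, N}.
ε ∉ L(G), so no ε-production is kept.
Expand every rule over subsets of its nullable positions: S → B s A gives B s A | s A. A → S N s gives S N s | S s.

S ::= s | B s A | s A; B ::= q | s; A ::= s r | S N s | S s; N ::= s | s r s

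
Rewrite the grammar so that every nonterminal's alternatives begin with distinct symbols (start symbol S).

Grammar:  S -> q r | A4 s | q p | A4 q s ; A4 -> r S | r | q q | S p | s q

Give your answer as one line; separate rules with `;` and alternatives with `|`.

S -> q S' | A4 S''; A4 -> q q | S p | s q | r A4'; S' -> r | p; S'' -> s | q s; A4' -> S | ε

S has alternatives sharing prefix 'q': factor to S → q S' with S' → r | p.
S has alternatives sharing prefix 'A4': factor to S → A4 S'' with S'' → s | q s.
A4 has alternatives sharing prefix 'r': factor to A4 → r A4' with A4' → S | ε.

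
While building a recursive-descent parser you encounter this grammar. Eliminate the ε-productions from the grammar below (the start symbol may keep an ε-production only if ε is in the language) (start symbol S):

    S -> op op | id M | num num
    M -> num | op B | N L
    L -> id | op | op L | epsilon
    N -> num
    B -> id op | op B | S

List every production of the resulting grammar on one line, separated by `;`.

Nullable set = {L}.
ε ∉ L(G), so no ε-production is kept.
For each production, add variants omitting each subset of nullable occurrences: M → N L gives N L | N.

S -> op op | id M | num num; M -> num | op B | N L | N; L -> id | op | op L; N -> num; B -> id op | op B | S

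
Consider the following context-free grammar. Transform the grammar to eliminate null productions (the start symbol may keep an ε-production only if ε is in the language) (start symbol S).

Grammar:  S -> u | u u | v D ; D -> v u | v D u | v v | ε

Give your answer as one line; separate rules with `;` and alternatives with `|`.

Nullable nonterminals: {D}.
ε ∉ L(G), so no ε-production is kept.
Add the nullable-subset variants: S → v D gives v D | v.

S -> u | u u | v D | v; D -> v u | v D u | v v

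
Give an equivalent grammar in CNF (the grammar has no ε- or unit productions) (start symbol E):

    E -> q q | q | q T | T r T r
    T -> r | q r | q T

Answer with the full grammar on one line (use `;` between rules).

Introduce a nonterminal for each terminal appearing in a rule of length ≥ 2: X1 → q, X2 → r.
Binarize each right-hand side of length ≥ 3 by chaining fresh nonterminals (Y1, Y2, …): affected rules were E → T X2 T X2.

E -> X1 X1 | q | X1 T | T Y1; T -> r | X1 X2 | X1 T; X1 -> q; X2 -> r; Y1 -> X2 Y2; Y2 -> T X2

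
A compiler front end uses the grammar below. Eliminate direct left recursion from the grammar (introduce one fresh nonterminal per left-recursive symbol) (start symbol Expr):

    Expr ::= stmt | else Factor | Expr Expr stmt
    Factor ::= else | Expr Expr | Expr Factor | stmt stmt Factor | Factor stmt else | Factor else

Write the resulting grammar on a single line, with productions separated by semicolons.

Expr ::= stmt Expr1 | else Factor Expr1; Factor ::= else Factor1 | Expr Expr Factor1 | Expr Factor Factor1 | stmt stmt Factor Factor1; Expr1 ::= Expr stmt Expr1 | epsilon; Factor1 ::= stmt else Factor1 | else Factor1 | epsilon

Directly left-recursive nonterminals: Expr, Factor.
For Expr: α = {Expr stmt}, β = {stmt, else Factor}. Rewrite as Expr → β Expr1 and Expr1 → α Expr1 | ε.
For Factor: α = {stmt else, else}, β = {else, Expr Expr, Expr Factor, stmt stmt Factor}. Rewrite as Factor → β Factor1 and Factor1 → α Factor1 | ε.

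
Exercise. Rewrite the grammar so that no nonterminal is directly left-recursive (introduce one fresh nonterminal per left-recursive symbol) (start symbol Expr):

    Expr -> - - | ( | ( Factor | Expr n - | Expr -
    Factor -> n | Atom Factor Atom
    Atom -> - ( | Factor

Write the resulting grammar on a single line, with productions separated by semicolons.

Expr -> - - Expr1 | ( Expr1 | ( Factor Expr1; Factor -> n | Atom Factor Atom; Atom -> - ( | Factor; Expr1 -> n - Expr1 | - Expr1 | ε

Left recursion appears on Expr.
For Expr: α = {n -, -}, β = {- -, (, ( Factor}. Rewrite as Expr → β Expr1 and Expr1 → α Expr1 | ε.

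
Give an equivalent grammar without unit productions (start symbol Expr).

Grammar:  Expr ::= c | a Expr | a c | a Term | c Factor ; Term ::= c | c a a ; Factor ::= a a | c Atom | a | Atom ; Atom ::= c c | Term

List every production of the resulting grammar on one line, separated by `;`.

Unit pairs: Atom ⇒* {Term}; Factor ⇒* {Atom, Term}.
Replace each nonterminal's rules with the union of the non-unit rules of every nonterminal it unit-derives.

Expr ::= c | a Expr | a c | a Term | c Factor; Term ::= c | c a a; Factor ::= c | c a a | c c | a a | c Atom | a; Atom ::= c | c a a | c c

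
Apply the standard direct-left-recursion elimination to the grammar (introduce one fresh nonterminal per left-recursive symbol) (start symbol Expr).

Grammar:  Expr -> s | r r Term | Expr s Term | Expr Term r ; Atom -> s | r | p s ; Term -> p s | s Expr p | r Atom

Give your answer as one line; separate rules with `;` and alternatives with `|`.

Expr -> s Expr1 | r r Term Expr1; Atom -> s | r | p s; Term -> p s | s Expr p | r Atom; Expr1 -> s Term Expr1 | Term r Expr1 | ε

Expr is directly left-recursive.
For Expr: α = {s Term, Term r}, β = {s, r r Term}. Rewrite as Expr → β Expr1 and Expr1 → α Expr1 | ε.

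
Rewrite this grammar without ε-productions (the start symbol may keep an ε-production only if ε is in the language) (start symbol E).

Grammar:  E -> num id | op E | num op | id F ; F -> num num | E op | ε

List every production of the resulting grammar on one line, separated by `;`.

Nullable nonterminals: {F}.
ε ∉ L(G), so no ε-production is kept.
Expand every rule over subsets of its nullable positions: E → id F gives id F | id.

E -> num id | op E | num op | id F | id; F -> num num | E op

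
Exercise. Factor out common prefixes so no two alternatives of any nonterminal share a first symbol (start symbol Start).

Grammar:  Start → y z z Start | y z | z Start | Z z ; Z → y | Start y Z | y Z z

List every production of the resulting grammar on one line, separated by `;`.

Start → z Start | Z z | y z Start1; Z → Start y Z | y Z1; Start1 → z Start | ε; Z1 → ε | Z z

Start has alternatives sharing prefix 'y z': factor to Start → y z Start1 with Start1 → z Start | ε.
Z has alternatives sharing prefix 'y': factor to Z → y Z1 with Z1 → ε | Z z.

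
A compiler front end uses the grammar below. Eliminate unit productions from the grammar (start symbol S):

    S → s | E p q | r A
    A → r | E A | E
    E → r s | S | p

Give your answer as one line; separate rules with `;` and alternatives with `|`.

Unit pairs: A ⇒* {E, S}; E ⇒* {S}.
Replace each nonterminal's rules with the union of the non-unit rules of every nonterminal it unit-derives.

S → s | E p q | r A; A → r s | p | s | E p q | r A | r | E A; E → r s | p | s | E p q | r A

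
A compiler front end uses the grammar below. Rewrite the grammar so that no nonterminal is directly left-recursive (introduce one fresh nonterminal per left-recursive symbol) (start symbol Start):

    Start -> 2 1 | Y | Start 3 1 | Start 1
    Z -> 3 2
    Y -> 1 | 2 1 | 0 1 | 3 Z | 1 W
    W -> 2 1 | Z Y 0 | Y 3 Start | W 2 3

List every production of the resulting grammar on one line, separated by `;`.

Start -> 2 1 Start1 | Y Start1; Z -> 3 2; Y -> 1 | 2 1 | 0 1 | 3 Z | 1 W; W -> 2 1 W1 | Z Y 0 W1 | Y 3 Start W1; Start1 -> 3 1 Start1 | 1 Start1 | ε; W1 -> 2 3 W1 | ε

Start, W are directly left-recursive.
For Start: α = {3 1, 1}, β = {2 1, Y}. Rewrite as Start → β Start1 and Start1 → α Start1 | ε.
For W: α = {2 3}, β = {2 1, Z Y 0, Y 3 Start}. Rewrite as W → β W1 and W1 → α W1 | ε.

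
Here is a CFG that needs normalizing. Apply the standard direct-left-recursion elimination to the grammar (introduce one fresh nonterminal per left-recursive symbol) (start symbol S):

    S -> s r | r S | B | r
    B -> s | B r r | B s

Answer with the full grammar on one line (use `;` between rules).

Directly left-recursive nonterminal: B.
For B: α = {r r, s}, β = {s}. Rewrite as B → β B' and B' → α B' | ε.

S -> s r | r S | B | r; B -> s B'; B' -> r r B' | s B' | ε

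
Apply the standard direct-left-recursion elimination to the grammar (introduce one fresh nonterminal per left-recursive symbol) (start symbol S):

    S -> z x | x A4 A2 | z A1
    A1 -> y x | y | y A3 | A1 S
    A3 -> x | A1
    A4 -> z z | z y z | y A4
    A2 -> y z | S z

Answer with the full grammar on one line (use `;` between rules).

S -> z x | x A4 A2 | z A1; A1 -> y x A1' | y A1' | y A3 A1'; A3 -> x | A1; A4 -> z z | z y z | y A4; A2 -> y z | S z; A1' -> S A1' | ε

Left recursion appears on A1.
For A1: α = {S}, β = {y x, y, y A3}. Rewrite as A1 → β A1' and A1' → α A1' | ε.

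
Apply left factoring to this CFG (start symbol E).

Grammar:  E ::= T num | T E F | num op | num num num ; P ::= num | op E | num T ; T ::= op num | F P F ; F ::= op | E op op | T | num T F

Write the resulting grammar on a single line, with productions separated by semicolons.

E has alternatives sharing prefix 'T': factor to E → T E' with E' → num | E F.
E has alternatives sharing prefix 'num': factor to E → num E'' with E'' → op | num num.
P has alternatives sharing prefix 'num': factor to P → num P' with P' → ε | T.

E ::= T E' | num E''; P ::= op E | num P'; T ::= op num | F P F; F ::= op | E op op | T | num T F; E' ::= num | E F; E'' ::= op | num num; P' ::= ε | T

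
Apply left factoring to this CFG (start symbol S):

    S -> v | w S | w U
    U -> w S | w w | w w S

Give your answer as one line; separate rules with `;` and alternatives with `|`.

S has alternatives sharing prefix 'w': factor to S → w S' with S' → S | U.
U has alternatives sharing prefix 'w': factor to U → w U' with U' → S | w | w S.
U' has alternatives sharing prefix 'w': factor to U' → w U'' with U'' → ε | S.

S -> v | w S'; U -> w U'; S' -> S | U; U' -> S | w U''; U'' -> epsilon | S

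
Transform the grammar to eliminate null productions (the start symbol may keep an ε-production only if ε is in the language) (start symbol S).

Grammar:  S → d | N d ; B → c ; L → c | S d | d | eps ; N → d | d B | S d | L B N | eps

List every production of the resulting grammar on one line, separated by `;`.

S → d | N d; B → c; L → c | S d | d; N → d | d B | S d | L B N | L B | B N | B

The nullable symbols are {L, N}.
ε ∉ L(G), so no ε-production is kept.
For each production, add variants omitting each subset of nullable occurrences: N → L B N gives L B N | L B | B N | B.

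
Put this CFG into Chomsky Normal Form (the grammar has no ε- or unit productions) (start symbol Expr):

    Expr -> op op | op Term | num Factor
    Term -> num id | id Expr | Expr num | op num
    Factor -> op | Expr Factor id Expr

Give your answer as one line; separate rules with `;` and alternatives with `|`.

Expr -> X1 X1 | X1 Term | X2 Factor; Term -> X2 X3 | X3 Expr | Expr X2 | X1 X2; Factor -> op | Expr Y1; X1 -> op; X2 -> num; X3 -> id; Y1 -> Factor Y2; Y2 -> X3 Expr

Introduce a nonterminal for each terminal appearing in a rule of length ≥ 2: X1 → op, X2 → num, X3 → id.
Binarize each right-hand side of length ≥ 3 by chaining fresh nonterminals (Y1, Y2, …): affected rules were Factor → Expr Factor X3 Expr.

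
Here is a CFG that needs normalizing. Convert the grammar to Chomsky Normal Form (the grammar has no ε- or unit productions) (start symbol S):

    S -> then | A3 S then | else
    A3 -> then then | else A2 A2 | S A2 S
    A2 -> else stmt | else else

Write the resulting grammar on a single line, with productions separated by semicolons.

Introduce a nonterminal for each terminal appearing in a rule of length ≥ 2: X1 → then, X2 → else, X3 → stmt.
Binarize each right-hand side of length ≥ 3 by chaining fresh nonterminals (Y1, Y2, …): affected rules were S → A3 S X1; A3 → X2 A2 A2; A3 → S A2 S.

S -> then | A3 Y1 | else; A3 -> X1 X1 | X2 Y2 | S Y3; A2 -> X2 X3 | X2 X2; X1 -> then; X2 -> else; X3 -> stmt; Y1 -> S X1; Y2 -> A2 A2; Y3 -> A2 S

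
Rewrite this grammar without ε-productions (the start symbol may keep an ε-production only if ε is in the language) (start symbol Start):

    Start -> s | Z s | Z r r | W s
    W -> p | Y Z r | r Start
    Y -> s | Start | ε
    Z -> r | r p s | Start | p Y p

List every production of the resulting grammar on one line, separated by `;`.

Start -> s | Z s | Z r r | W s; W -> p | Y Z r | Z r | r Start; Y -> s | Start; Z -> r | r p s | Start | p Y p | p p

Nullable set = {Y}.
ε ∉ L(G), so no ε-production is kept.
For each production, add variants omitting each subset of nullable occurrences: W → Y Z r gives Y Z r | Z r. Z → p Y p gives p Y p | p p.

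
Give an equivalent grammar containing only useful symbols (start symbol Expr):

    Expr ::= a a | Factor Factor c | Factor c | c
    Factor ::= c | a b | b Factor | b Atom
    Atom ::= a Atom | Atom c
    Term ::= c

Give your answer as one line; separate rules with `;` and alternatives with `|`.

Expr ::= a a | Factor Factor c | Factor c | c; Factor ::= c | a b | b Factor

Generating nonterminals: {Expr, Factor, Term}.
Reachable from Expr after that: {Expr, Factor}.
Removed useless symbols: {Atom, Term} and every production mentioning them.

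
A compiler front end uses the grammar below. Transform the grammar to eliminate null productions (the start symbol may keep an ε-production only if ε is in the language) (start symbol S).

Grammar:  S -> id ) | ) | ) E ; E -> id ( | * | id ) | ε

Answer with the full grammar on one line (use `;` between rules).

Nullable set = {E}.
ε ∉ L(G), so no ε-production is kept.

S -> id ) | ) | ) E; E -> id ( | * | id )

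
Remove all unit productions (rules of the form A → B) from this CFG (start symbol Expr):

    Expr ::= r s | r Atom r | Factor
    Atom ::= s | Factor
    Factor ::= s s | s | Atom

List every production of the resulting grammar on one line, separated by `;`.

Expr ::= s | s s | r s | r Atom r; Atom ::= s | s s; Factor ::= s | s s

Unit pairs: Atom ⇒* {Factor}; Expr ⇒* {Atom, Factor}; Factor ⇒* {Atom}.
For each unit pair (A, B), copy every non-unit production of B to A, then drop all unit productions.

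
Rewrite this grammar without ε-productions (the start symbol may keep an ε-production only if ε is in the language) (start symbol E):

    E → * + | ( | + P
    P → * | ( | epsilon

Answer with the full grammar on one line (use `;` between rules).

E → * + | ( | + P | +; P → * | (

Nullable nonterminals: {P}.
ε ∉ L(G), so no ε-production is kept.
Add the nullable-subset variants: E → + P gives + P | +.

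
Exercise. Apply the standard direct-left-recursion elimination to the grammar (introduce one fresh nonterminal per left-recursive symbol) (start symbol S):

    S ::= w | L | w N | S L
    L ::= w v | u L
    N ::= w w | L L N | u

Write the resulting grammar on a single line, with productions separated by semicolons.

S ::= w S' | L S' | w N S'; L ::= w v | u L; N ::= w w | L L N | u; S' ::= L S' | ε

Left recursion appears on S.
For S: α = {L}, β = {w, L, w N}. Rewrite as S → β S' and S' → α S' | ε.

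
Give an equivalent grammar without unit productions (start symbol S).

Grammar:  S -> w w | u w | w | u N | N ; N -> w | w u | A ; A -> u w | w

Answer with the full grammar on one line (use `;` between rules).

S -> w w | u w | w | u N | w u; N -> w | w u | u w; A -> u w | w

Unit pairs: N ⇒* {A}; S ⇒* {A, N}.
Replace each nonterminal's rules with the union of the non-unit rules of every nonterminal it unit-derives.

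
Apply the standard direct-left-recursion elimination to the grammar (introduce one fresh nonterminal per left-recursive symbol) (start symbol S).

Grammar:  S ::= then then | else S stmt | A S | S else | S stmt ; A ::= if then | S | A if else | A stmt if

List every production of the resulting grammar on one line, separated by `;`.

S, A are directly left-recursive.
For S: α = {else, stmt}, β = {then then, else S stmt, A S}. Rewrite as S → β S' and S' → α S' | ε.
For A: α = {if else, stmt if}, β = {if then, S}. Rewrite as A → β A' and A' → α A' | ε.

S ::= then then S' | else S stmt S' | A S S'; A ::= if then A' | S A'; S' ::= else S' | stmt S' | ε; A' ::= if else A' | stmt if A' | ε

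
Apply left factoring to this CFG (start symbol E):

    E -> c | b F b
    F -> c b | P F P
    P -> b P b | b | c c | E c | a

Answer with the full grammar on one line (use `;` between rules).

P has alternatives sharing prefix 'b': factor to P → b P' with P' → P b | ε.

E -> c | b F b; F -> c b | P F P; P -> c c | E c | a | b P'; P' -> P b | ε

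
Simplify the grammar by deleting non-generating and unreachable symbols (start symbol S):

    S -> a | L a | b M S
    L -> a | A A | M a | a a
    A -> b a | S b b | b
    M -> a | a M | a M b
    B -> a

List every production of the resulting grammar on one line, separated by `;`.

Generating nonterminals: {A, B, L, M, S}.
Reachable from S after that: {A, L, M, S}.
Removed useless symbols: {B} and every production mentioning them.

S -> a | L a | b M S; L -> a | A A | M a | a a; A -> b a | S b b | b; M -> a | a M | a M b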